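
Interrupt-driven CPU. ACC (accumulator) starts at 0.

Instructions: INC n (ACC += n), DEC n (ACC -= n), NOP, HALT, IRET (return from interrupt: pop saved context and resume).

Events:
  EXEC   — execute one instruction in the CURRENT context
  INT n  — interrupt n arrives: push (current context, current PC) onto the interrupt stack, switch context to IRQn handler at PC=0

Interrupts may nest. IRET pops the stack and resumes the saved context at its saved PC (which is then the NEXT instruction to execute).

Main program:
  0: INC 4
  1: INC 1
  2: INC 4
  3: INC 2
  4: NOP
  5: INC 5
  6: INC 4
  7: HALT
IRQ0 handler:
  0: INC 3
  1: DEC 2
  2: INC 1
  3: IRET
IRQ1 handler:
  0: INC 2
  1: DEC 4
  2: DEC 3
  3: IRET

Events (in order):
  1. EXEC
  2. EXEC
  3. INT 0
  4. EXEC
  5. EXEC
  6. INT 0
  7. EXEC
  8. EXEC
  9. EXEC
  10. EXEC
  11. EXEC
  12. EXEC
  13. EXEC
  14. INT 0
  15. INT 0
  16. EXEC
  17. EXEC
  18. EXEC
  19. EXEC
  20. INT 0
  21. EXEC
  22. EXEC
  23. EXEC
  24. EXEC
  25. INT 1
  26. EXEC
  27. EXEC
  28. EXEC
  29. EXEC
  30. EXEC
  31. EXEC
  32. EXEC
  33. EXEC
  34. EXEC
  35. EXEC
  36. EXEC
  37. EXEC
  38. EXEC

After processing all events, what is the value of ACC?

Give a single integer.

Answer: 25

Derivation:
Event 1 (EXEC): [MAIN] PC=0: INC 4 -> ACC=4
Event 2 (EXEC): [MAIN] PC=1: INC 1 -> ACC=5
Event 3 (INT 0): INT 0 arrives: push (MAIN, PC=2), enter IRQ0 at PC=0 (depth now 1)
Event 4 (EXEC): [IRQ0] PC=0: INC 3 -> ACC=8
Event 5 (EXEC): [IRQ0] PC=1: DEC 2 -> ACC=6
Event 6 (INT 0): INT 0 arrives: push (IRQ0, PC=2), enter IRQ0 at PC=0 (depth now 2)
Event 7 (EXEC): [IRQ0] PC=0: INC 3 -> ACC=9
Event 8 (EXEC): [IRQ0] PC=1: DEC 2 -> ACC=7
Event 9 (EXEC): [IRQ0] PC=2: INC 1 -> ACC=8
Event 10 (EXEC): [IRQ0] PC=3: IRET -> resume IRQ0 at PC=2 (depth now 1)
Event 11 (EXEC): [IRQ0] PC=2: INC 1 -> ACC=9
Event 12 (EXEC): [IRQ0] PC=3: IRET -> resume MAIN at PC=2 (depth now 0)
Event 13 (EXEC): [MAIN] PC=2: INC 4 -> ACC=13
Event 14 (INT 0): INT 0 arrives: push (MAIN, PC=3), enter IRQ0 at PC=0 (depth now 1)
Event 15 (INT 0): INT 0 arrives: push (IRQ0, PC=0), enter IRQ0 at PC=0 (depth now 2)
Event 16 (EXEC): [IRQ0] PC=0: INC 3 -> ACC=16
Event 17 (EXEC): [IRQ0] PC=1: DEC 2 -> ACC=14
Event 18 (EXEC): [IRQ0] PC=2: INC 1 -> ACC=15
Event 19 (EXEC): [IRQ0] PC=3: IRET -> resume IRQ0 at PC=0 (depth now 1)
Event 20 (INT 0): INT 0 arrives: push (IRQ0, PC=0), enter IRQ0 at PC=0 (depth now 2)
Event 21 (EXEC): [IRQ0] PC=0: INC 3 -> ACC=18
Event 22 (EXEC): [IRQ0] PC=1: DEC 2 -> ACC=16
Event 23 (EXEC): [IRQ0] PC=2: INC 1 -> ACC=17
Event 24 (EXEC): [IRQ0] PC=3: IRET -> resume IRQ0 at PC=0 (depth now 1)
Event 25 (INT 1): INT 1 arrives: push (IRQ0, PC=0), enter IRQ1 at PC=0 (depth now 2)
Event 26 (EXEC): [IRQ1] PC=0: INC 2 -> ACC=19
Event 27 (EXEC): [IRQ1] PC=1: DEC 4 -> ACC=15
Event 28 (EXEC): [IRQ1] PC=2: DEC 3 -> ACC=12
Event 29 (EXEC): [IRQ1] PC=3: IRET -> resume IRQ0 at PC=0 (depth now 1)
Event 30 (EXEC): [IRQ0] PC=0: INC 3 -> ACC=15
Event 31 (EXEC): [IRQ0] PC=1: DEC 2 -> ACC=13
Event 32 (EXEC): [IRQ0] PC=2: INC 1 -> ACC=14
Event 33 (EXEC): [IRQ0] PC=3: IRET -> resume MAIN at PC=3 (depth now 0)
Event 34 (EXEC): [MAIN] PC=3: INC 2 -> ACC=16
Event 35 (EXEC): [MAIN] PC=4: NOP
Event 36 (EXEC): [MAIN] PC=5: INC 5 -> ACC=21
Event 37 (EXEC): [MAIN] PC=6: INC 4 -> ACC=25
Event 38 (EXEC): [MAIN] PC=7: HALT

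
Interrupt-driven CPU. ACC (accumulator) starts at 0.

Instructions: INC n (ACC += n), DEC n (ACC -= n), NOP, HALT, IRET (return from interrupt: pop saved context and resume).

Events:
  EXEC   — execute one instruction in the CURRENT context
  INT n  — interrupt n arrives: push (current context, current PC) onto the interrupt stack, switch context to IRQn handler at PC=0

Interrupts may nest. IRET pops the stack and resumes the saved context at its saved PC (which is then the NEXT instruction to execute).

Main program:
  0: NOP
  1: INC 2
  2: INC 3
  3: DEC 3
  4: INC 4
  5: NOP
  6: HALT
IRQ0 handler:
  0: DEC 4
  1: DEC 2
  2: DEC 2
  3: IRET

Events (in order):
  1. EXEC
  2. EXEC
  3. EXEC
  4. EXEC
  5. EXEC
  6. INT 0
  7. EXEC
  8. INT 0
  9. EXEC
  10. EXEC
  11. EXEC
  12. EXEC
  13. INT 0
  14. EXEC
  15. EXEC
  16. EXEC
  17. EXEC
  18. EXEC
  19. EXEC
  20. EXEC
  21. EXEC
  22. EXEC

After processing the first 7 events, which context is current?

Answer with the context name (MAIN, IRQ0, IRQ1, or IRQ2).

Event 1 (EXEC): [MAIN] PC=0: NOP
Event 2 (EXEC): [MAIN] PC=1: INC 2 -> ACC=2
Event 3 (EXEC): [MAIN] PC=2: INC 3 -> ACC=5
Event 4 (EXEC): [MAIN] PC=3: DEC 3 -> ACC=2
Event 5 (EXEC): [MAIN] PC=4: INC 4 -> ACC=6
Event 6 (INT 0): INT 0 arrives: push (MAIN, PC=5), enter IRQ0 at PC=0 (depth now 1)
Event 7 (EXEC): [IRQ0] PC=0: DEC 4 -> ACC=2

Answer: IRQ0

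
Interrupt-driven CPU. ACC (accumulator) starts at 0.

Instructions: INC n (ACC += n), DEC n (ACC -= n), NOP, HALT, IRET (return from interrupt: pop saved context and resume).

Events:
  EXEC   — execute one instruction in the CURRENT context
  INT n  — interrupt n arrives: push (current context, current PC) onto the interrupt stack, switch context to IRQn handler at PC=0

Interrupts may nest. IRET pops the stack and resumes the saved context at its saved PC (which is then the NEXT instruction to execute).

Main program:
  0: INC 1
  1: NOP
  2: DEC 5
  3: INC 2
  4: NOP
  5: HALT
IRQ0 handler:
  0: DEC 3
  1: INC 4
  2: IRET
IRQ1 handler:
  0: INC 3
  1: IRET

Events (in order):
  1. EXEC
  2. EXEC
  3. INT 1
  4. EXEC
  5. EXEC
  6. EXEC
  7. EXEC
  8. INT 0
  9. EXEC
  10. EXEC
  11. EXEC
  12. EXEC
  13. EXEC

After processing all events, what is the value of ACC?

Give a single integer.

Event 1 (EXEC): [MAIN] PC=0: INC 1 -> ACC=1
Event 2 (EXEC): [MAIN] PC=1: NOP
Event 3 (INT 1): INT 1 arrives: push (MAIN, PC=2), enter IRQ1 at PC=0 (depth now 1)
Event 4 (EXEC): [IRQ1] PC=0: INC 3 -> ACC=4
Event 5 (EXEC): [IRQ1] PC=1: IRET -> resume MAIN at PC=2 (depth now 0)
Event 6 (EXEC): [MAIN] PC=2: DEC 5 -> ACC=-1
Event 7 (EXEC): [MAIN] PC=3: INC 2 -> ACC=1
Event 8 (INT 0): INT 0 arrives: push (MAIN, PC=4), enter IRQ0 at PC=0 (depth now 1)
Event 9 (EXEC): [IRQ0] PC=0: DEC 3 -> ACC=-2
Event 10 (EXEC): [IRQ0] PC=1: INC 4 -> ACC=2
Event 11 (EXEC): [IRQ0] PC=2: IRET -> resume MAIN at PC=4 (depth now 0)
Event 12 (EXEC): [MAIN] PC=4: NOP
Event 13 (EXEC): [MAIN] PC=5: HALT

Answer: 2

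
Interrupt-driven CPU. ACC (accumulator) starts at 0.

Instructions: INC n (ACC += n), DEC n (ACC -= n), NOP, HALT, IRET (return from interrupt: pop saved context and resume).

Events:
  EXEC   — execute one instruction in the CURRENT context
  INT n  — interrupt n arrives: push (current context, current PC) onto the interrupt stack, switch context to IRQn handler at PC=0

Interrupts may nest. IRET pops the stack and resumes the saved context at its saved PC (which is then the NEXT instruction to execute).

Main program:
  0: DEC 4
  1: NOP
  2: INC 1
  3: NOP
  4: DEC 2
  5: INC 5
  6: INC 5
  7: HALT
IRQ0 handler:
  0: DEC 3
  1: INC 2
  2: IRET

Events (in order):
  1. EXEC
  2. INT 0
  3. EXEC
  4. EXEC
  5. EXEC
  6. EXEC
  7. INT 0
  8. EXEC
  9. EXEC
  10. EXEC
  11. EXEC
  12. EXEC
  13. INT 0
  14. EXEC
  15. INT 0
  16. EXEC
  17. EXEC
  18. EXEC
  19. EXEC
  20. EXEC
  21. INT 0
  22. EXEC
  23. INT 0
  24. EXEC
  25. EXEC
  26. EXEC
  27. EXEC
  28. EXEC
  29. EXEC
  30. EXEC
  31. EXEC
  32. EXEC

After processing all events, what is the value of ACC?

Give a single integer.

Event 1 (EXEC): [MAIN] PC=0: DEC 4 -> ACC=-4
Event 2 (INT 0): INT 0 arrives: push (MAIN, PC=1), enter IRQ0 at PC=0 (depth now 1)
Event 3 (EXEC): [IRQ0] PC=0: DEC 3 -> ACC=-7
Event 4 (EXEC): [IRQ0] PC=1: INC 2 -> ACC=-5
Event 5 (EXEC): [IRQ0] PC=2: IRET -> resume MAIN at PC=1 (depth now 0)
Event 6 (EXEC): [MAIN] PC=1: NOP
Event 7 (INT 0): INT 0 arrives: push (MAIN, PC=2), enter IRQ0 at PC=0 (depth now 1)
Event 8 (EXEC): [IRQ0] PC=0: DEC 3 -> ACC=-8
Event 9 (EXEC): [IRQ0] PC=1: INC 2 -> ACC=-6
Event 10 (EXEC): [IRQ0] PC=2: IRET -> resume MAIN at PC=2 (depth now 0)
Event 11 (EXEC): [MAIN] PC=2: INC 1 -> ACC=-5
Event 12 (EXEC): [MAIN] PC=3: NOP
Event 13 (INT 0): INT 0 arrives: push (MAIN, PC=4), enter IRQ0 at PC=0 (depth now 1)
Event 14 (EXEC): [IRQ0] PC=0: DEC 3 -> ACC=-8
Event 15 (INT 0): INT 0 arrives: push (IRQ0, PC=1), enter IRQ0 at PC=0 (depth now 2)
Event 16 (EXEC): [IRQ0] PC=0: DEC 3 -> ACC=-11
Event 17 (EXEC): [IRQ0] PC=1: INC 2 -> ACC=-9
Event 18 (EXEC): [IRQ0] PC=2: IRET -> resume IRQ0 at PC=1 (depth now 1)
Event 19 (EXEC): [IRQ0] PC=1: INC 2 -> ACC=-7
Event 20 (EXEC): [IRQ0] PC=2: IRET -> resume MAIN at PC=4 (depth now 0)
Event 21 (INT 0): INT 0 arrives: push (MAIN, PC=4), enter IRQ0 at PC=0 (depth now 1)
Event 22 (EXEC): [IRQ0] PC=0: DEC 3 -> ACC=-10
Event 23 (INT 0): INT 0 arrives: push (IRQ0, PC=1), enter IRQ0 at PC=0 (depth now 2)
Event 24 (EXEC): [IRQ0] PC=0: DEC 3 -> ACC=-13
Event 25 (EXEC): [IRQ0] PC=1: INC 2 -> ACC=-11
Event 26 (EXEC): [IRQ0] PC=2: IRET -> resume IRQ0 at PC=1 (depth now 1)
Event 27 (EXEC): [IRQ0] PC=1: INC 2 -> ACC=-9
Event 28 (EXEC): [IRQ0] PC=2: IRET -> resume MAIN at PC=4 (depth now 0)
Event 29 (EXEC): [MAIN] PC=4: DEC 2 -> ACC=-11
Event 30 (EXEC): [MAIN] PC=5: INC 5 -> ACC=-6
Event 31 (EXEC): [MAIN] PC=6: INC 5 -> ACC=-1
Event 32 (EXEC): [MAIN] PC=7: HALT

Answer: -1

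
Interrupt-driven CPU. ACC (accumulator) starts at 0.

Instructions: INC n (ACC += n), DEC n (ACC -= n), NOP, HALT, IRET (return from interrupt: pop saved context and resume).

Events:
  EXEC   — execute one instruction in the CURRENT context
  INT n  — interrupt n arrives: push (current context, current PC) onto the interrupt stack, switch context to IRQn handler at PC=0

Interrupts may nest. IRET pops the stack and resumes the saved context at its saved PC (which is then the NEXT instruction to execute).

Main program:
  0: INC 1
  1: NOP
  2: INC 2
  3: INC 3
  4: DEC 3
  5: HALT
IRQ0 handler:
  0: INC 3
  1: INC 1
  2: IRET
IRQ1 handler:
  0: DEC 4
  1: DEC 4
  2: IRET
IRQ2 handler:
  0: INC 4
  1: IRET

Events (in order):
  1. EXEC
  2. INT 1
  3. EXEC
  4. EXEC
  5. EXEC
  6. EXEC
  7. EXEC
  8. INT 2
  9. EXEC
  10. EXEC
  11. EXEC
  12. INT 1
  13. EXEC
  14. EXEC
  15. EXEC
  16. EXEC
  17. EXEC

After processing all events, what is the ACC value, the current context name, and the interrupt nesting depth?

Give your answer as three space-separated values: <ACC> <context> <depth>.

Event 1 (EXEC): [MAIN] PC=0: INC 1 -> ACC=1
Event 2 (INT 1): INT 1 arrives: push (MAIN, PC=1), enter IRQ1 at PC=0 (depth now 1)
Event 3 (EXEC): [IRQ1] PC=0: DEC 4 -> ACC=-3
Event 4 (EXEC): [IRQ1] PC=1: DEC 4 -> ACC=-7
Event 5 (EXEC): [IRQ1] PC=2: IRET -> resume MAIN at PC=1 (depth now 0)
Event 6 (EXEC): [MAIN] PC=1: NOP
Event 7 (EXEC): [MAIN] PC=2: INC 2 -> ACC=-5
Event 8 (INT 2): INT 2 arrives: push (MAIN, PC=3), enter IRQ2 at PC=0 (depth now 1)
Event 9 (EXEC): [IRQ2] PC=0: INC 4 -> ACC=-1
Event 10 (EXEC): [IRQ2] PC=1: IRET -> resume MAIN at PC=3 (depth now 0)
Event 11 (EXEC): [MAIN] PC=3: INC 3 -> ACC=2
Event 12 (INT 1): INT 1 arrives: push (MAIN, PC=4), enter IRQ1 at PC=0 (depth now 1)
Event 13 (EXEC): [IRQ1] PC=0: DEC 4 -> ACC=-2
Event 14 (EXEC): [IRQ1] PC=1: DEC 4 -> ACC=-6
Event 15 (EXEC): [IRQ1] PC=2: IRET -> resume MAIN at PC=4 (depth now 0)
Event 16 (EXEC): [MAIN] PC=4: DEC 3 -> ACC=-9
Event 17 (EXEC): [MAIN] PC=5: HALT

Answer: -9 MAIN 0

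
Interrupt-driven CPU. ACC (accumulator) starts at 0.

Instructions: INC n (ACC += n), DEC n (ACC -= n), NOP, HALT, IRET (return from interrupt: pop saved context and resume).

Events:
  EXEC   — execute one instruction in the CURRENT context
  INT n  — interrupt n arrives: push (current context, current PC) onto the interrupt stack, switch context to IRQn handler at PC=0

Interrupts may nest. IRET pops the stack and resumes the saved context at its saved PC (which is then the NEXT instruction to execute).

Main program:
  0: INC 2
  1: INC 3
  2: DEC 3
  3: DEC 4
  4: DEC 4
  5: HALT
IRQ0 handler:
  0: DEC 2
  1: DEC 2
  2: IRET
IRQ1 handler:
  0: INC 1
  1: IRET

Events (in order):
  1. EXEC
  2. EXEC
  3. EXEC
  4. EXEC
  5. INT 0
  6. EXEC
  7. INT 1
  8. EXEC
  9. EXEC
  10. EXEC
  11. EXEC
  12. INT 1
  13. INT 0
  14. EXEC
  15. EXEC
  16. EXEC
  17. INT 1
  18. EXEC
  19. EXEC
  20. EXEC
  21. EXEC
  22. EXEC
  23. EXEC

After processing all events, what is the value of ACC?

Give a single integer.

Event 1 (EXEC): [MAIN] PC=0: INC 2 -> ACC=2
Event 2 (EXEC): [MAIN] PC=1: INC 3 -> ACC=5
Event 3 (EXEC): [MAIN] PC=2: DEC 3 -> ACC=2
Event 4 (EXEC): [MAIN] PC=3: DEC 4 -> ACC=-2
Event 5 (INT 0): INT 0 arrives: push (MAIN, PC=4), enter IRQ0 at PC=0 (depth now 1)
Event 6 (EXEC): [IRQ0] PC=0: DEC 2 -> ACC=-4
Event 7 (INT 1): INT 1 arrives: push (IRQ0, PC=1), enter IRQ1 at PC=0 (depth now 2)
Event 8 (EXEC): [IRQ1] PC=0: INC 1 -> ACC=-3
Event 9 (EXEC): [IRQ1] PC=1: IRET -> resume IRQ0 at PC=1 (depth now 1)
Event 10 (EXEC): [IRQ0] PC=1: DEC 2 -> ACC=-5
Event 11 (EXEC): [IRQ0] PC=2: IRET -> resume MAIN at PC=4 (depth now 0)
Event 12 (INT 1): INT 1 arrives: push (MAIN, PC=4), enter IRQ1 at PC=0 (depth now 1)
Event 13 (INT 0): INT 0 arrives: push (IRQ1, PC=0), enter IRQ0 at PC=0 (depth now 2)
Event 14 (EXEC): [IRQ0] PC=0: DEC 2 -> ACC=-7
Event 15 (EXEC): [IRQ0] PC=1: DEC 2 -> ACC=-9
Event 16 (EXEC): [IRQ0] PC=2: IRET -> resume IRQ1 at PC=0 (depth now 1)
Event 17 (INT 1): INT 1 arrives: push (IRQ1, PC=0), enter IRQ1 at PC=0 (depth now 2)
Event 18 (EXEC): [IRQ1] PC=0: INC 1 -> ACC=-8
Event 19 (EXEC): [IRQ1] PC=1: IRET -> resume IRQ1 at PC=0 (depth now 1)
Event 20 (EXEC): [IRQ1] PC=0: INC 1 -> ACC=-7
Event 21 (EXEC): [IRQ1] PC=1: IRET -> resume MAIN at PC=4 (depth now 0)
Event 22 (EXEC): [MAIN] PC=4: DEC 4 -> ACC=-11
Event 23 (EXEC): [MAIN] PC=5: HALT

Answer: -11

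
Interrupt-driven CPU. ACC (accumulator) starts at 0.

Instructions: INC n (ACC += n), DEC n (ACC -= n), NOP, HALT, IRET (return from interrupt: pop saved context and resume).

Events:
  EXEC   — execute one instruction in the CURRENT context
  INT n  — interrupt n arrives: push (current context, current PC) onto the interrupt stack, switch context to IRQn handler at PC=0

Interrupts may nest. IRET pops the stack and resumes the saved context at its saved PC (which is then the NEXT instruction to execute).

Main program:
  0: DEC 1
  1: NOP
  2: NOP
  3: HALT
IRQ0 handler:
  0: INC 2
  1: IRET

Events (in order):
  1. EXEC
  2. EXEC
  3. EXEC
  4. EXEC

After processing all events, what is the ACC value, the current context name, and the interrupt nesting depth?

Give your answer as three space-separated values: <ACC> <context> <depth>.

Event 1 (EXEC): [MAIN] PC=0: DEC 1 -> ACC=-1
Event 2 (EXEC): [MAIN] PC=1: NOP
Event 3 (EXEC): [MAIN] PC=2: NOP
Event 4 (EXEC): [MAIN] PC=3: HALT

Answer: -1 MAIN 0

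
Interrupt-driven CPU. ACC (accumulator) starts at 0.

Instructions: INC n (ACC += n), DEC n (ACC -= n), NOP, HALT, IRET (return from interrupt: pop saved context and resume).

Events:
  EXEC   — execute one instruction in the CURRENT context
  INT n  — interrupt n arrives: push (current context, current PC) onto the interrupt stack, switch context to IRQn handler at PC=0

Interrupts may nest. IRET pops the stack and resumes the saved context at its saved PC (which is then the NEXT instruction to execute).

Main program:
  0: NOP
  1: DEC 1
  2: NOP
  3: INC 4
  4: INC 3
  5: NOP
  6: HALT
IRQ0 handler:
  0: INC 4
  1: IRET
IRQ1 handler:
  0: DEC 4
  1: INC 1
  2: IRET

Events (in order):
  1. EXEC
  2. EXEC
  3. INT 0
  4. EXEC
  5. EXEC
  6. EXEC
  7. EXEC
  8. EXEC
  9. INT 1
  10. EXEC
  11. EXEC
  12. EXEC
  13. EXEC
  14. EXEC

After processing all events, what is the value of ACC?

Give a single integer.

Answer: 7

Derivation:
Event 1 (EXEC): [MAIN] PC=0: NOP
Event 2 (EXEC): [MAIN] PC=1: DEC 1 -> ACC=-1
Event 3 (INT 0): INT 0 arrives: push (MAIN, PC=2), enter IRQ0 at PC=0 (depth now 1)
Event 4 (EXEC): [IRQ0] PC=0: INC 4 -> ACC=3
Event 5 (EXEC): [IRQ0] PC=1: IRET -> resume MAIN at PC=2 (depth now 0)
Event 6 (EXEC): [MAIN] PC=2: NOP
Event 7 (EXEC): [MAIN] PC=3: INC 4 -> ACC=7
Event 8 (EXEC): [MAIN] PC=4: INC 3 -> ACC=10
Event 9 (INT 1): INT 1 arrives: push (MAIN, PC=5), enter IRQ1 at PC=0 (depth now 1)
Event 10 (EXEC): [IRQ1] PC=0: DEC 4 -> ACC=6
Event 11 (EXEC): [IRQ1] PC=1: INC 1 -> ACC=7
Event 12 (EXEC): [IRQ1] PC=2: IRET -> resume MAIN at PC=5 (depth now 0)
Event 13 (EXEC): [MAIN] PC=5: NOP
Event 14 (EXEC): [MAIN] PC=6: HALT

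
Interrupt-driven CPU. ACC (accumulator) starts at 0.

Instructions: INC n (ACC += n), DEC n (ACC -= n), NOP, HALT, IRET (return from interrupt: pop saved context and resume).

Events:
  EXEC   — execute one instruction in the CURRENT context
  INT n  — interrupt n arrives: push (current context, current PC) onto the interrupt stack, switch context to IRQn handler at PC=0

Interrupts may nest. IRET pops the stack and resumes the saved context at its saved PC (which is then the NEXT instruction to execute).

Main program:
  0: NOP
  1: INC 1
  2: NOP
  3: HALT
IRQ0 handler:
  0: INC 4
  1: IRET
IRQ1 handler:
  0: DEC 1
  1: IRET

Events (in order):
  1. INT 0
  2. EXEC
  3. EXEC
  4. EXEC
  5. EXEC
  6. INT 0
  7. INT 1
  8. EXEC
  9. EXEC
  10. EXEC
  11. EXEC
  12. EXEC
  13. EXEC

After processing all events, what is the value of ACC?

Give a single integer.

Event 1 (INT 0): INT 0 arrives: push (MAIN, PC=0), enter IRQ0 at PC=0 (depth now 1)
Event 2 (EXEC): [IRQ0] PC=0: INC 4 -> ACC=4
Event 3 (EXEC): [IRQ0] PC=1: IRET -> resume MAIN at PC=0 (depth now 0)
Event 4 (EXEC): [MAIN] PC=0: NOP
Event 5 (EXEC): [MAIN] PC=1: INC 1 -> ACC=5
Event 6 (INT 0): INT 0 arrives: push (MAIN, PC=2), enter IRQ0 at PC=0 (depth now 1)
Event 7 (INT 1): INT 1 arrives: push (IRQ0, PC=0), enter IRQ1 at PC=0 (depth now 2)
Event 8 (EXEC): [IRQ1] PC=0: DEC 1 -> ACC=4
Event 9 (EXEC): [IRQ1] PC=1: IRET -> resume IRQ0 at PC=0 (depth now 1)
Event 10 (EXEC): [IRQ0] PC=0: INC 4 -> ACC=8
Event 11 (EXEC): [IRQ0] PC=1: IRET -> resume MAIN at PC=2 (depth now 0)
Event 12 (EXEC): [MAIN] PC=2: NOP
Event 13 (EXEC): [MAIN] PC=3: HALT

Answer: 8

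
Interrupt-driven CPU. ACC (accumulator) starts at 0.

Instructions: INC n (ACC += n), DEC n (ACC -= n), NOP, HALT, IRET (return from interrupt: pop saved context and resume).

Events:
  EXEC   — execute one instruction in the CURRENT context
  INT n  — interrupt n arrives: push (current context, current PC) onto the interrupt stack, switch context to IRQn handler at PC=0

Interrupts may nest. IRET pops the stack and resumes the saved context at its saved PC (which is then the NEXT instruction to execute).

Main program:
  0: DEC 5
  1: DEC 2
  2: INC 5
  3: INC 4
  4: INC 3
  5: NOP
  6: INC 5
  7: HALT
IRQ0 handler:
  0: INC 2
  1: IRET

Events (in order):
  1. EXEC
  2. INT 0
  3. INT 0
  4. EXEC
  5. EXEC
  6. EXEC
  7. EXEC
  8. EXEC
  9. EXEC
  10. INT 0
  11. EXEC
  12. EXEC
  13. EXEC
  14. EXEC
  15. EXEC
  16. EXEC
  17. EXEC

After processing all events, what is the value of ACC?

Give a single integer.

Answer: 16

Derivation:
Event 1 (EXEC): [MAIN] PC=0: DEC 5 -> ACC=-5
Event 2 (INT 0): INT 0 arrives: push (MAIN, PC=1), enter IRQ0 at PC=0 (depth now 1)
Event 3 (INT 0): INT 0 arrives: push (IRQ0, PC=0), enter IRQ0 at PC=0 (depth now 2)
Event 4 (EXEC): [IRQ0] PC=0: INC 2 -> ACC=-3
Event 5 (EXEC): [IRQ0] PC=1: IRET -> resume IRQ0 at PC=0 (depth now 1)
Event 6 (EXEC): [IRQ0] PC=0: INC 2 -> ACC=-1
Event 7 (EXEC): [IRQ0] PC=1: IRET -> resume MAIN at PC=1 (depth now 0)
Event 8 (EXEC): [MAIN] PC=1: DEC 2 -> ACC=-3
Event 9 (EXEC): [MAIN] PC=2: INC 5 -> ACC=2
Event 10 (INT 0): INT 0 arrives: push (MAIN, PC=3), enter IRQ0 at PC=0 (depth now 1)
Event 11 (EXEC): [IRQ0] PC=0: INC 2 -> ACC=4
Event 12 (EXEC): [IRQ0] PC=1: IRET -> resume MAIN at PC=3 (depth now 0)
Event 13 (EXEC): [MAIN] PC=3: INC 4 -> ACC=8
Event 14 (EXEC): [MAIN] PC=4: INC 3 -> ACC=11
Event 15 (EXEC): [MAIN] PC=5: NOP
Event 16 (EXEC): [MAIN] PC=6: INC 5 -> ACC=16
Event 17 (EXEC): [MAIN] PC=7: HALT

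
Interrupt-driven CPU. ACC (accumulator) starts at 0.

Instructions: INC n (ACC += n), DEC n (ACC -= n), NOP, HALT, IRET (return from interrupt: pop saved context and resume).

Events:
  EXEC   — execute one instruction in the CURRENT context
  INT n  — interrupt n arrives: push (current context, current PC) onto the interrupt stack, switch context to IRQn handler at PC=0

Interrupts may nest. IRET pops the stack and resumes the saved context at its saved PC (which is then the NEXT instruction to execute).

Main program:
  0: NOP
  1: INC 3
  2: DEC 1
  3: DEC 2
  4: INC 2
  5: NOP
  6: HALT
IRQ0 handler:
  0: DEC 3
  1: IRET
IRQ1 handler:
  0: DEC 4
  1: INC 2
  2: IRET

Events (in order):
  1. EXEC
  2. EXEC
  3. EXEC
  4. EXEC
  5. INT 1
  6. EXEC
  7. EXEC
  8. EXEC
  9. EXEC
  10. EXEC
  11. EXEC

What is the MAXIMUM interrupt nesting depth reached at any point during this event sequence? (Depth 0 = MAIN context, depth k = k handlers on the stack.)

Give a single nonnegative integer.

Event 1 (EXEC): [MAIN] PC=0: NOP [depth=0]
Event 2 (EXEC): [MAIN] PC=1: INC 3 -> ACC=3 [depth=0]
Event 3 (EXEC): [MAIN] PC=2: DEC 1 -> ACC=2 [depth=0]
Event 4 (EXEC): [MAIN] PC=3: DEC 2 -> ACC=0 [depth=0]
Event 5 (INT 1): INT 1 arrives: push (MAIN, PC=4), enter IRQ1 at PC=0 (depth now 1) [depth=1]
Event 6 (EXEC): [IRQ1] PC=0: DEC 4 -> ACC=-4 [depth=1]
Event 7 (EXEC): [IRQ1] PC=1: INC 2 -> ACC=-2 [depth=1]
Event 8 (EXEC): [IRQ1] PC=2: IRET -> resume MAIN at PC=4 (depth now 0) [depth=0]
Event 9 (EXEC): [MAIN] PC=4: INC 2 -> ACC=0 [depth=0]
Event 10 (EXEC): [MAIN] PC=5: NOP [depth=0]
Event 11 (EXEC): [MAIN] PC=6: HALT [depth=0]
Max depth observed: 1

Answer: 1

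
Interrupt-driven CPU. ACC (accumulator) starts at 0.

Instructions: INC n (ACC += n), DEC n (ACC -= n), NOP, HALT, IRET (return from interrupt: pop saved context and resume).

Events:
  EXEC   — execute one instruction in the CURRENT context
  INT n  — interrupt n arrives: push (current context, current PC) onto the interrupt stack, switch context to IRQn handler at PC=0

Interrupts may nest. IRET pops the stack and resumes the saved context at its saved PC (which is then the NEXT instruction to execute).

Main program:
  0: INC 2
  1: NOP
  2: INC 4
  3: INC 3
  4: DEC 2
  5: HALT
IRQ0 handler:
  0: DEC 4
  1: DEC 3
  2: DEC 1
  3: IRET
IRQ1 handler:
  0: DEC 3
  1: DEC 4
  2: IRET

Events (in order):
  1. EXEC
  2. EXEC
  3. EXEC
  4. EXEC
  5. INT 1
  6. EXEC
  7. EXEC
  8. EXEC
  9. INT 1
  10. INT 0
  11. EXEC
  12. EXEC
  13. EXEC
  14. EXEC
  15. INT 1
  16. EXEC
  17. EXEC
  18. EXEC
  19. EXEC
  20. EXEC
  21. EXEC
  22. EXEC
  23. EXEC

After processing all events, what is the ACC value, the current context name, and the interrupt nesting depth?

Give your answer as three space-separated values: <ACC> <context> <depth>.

Answer: -22 MAIN 0

Derivation:
Event 1 (EXEC): [MAIN] PC=0: INC 2 -> ACC=2
Event 2 (EXEC): [MAIN] PC=1: NOP
Event 3 (EXEC): [MAIN] PC=2: INC 4 -> ACC=6
Event 4 (EXEC): [MAIN] PC=3: INC 3 -> ACC=9
Event 5 (INT 1): INT 1 arrives: push (MAIN, PC=4), enter IRQ1 at PC=0 (depth now 1)
Event 6 (EXEC): [IRQ1] PC=0: DEC 3 -> ACC=6
Event 7 (EXEC): [IRQ1] PC=1: DEC 4 -> ACC=2
Event 8 (EXEC): [IRQ1] PC=2: IRET -> resume MAIN at PC=4 (depth now 0)
Event 9 (INT 1): INT 1 arrives: push (MAIN, PC=4), enter IRQ1 at PC=0 (depth now 1)
Event 10 (INT 0): INT 0 arrives: push (IRQ1, PC=0), enter IRQ0 at PC=0 (depth now 2)
Event 11 (EXEC): [IRQ0] PC=0: DEC 4 -> ACC=-2
Event 12 (EXEC): [IRQ0] PC=1: DEC 3 -> ACC=-5
Event 13 (EXEC): [IRQ0] PC=2: DEC 1 -> ACC=-6
Event 14 (EXEC): [IRQ0] PC=3: IRET -> resume IRQ1 at PC=0 (depth now 1)
Event 15 (INT 1): INT 1 arrives: push (IRQ1, PC=0), enter IRQ1 at PC=0 (depth now 2)
Event 16 (EXEC): [IRQ1] PC=0: DEC 3 -> ACC=-9
Event 17 (EXEC): [IRQ1] PC=1: DEC 4 -> ACC=-13
Event 18 (EXEC): [IRQ1] PC=2: IRET -> resume IRQ1 at PC=0 (depth now 1)
Event 19 (EXEC): [IRQ1] PC=0: DEC 3 -> ACC=-16
Event 20 (EXEC): [IRQ1] PC=1: DEC 4 -> ACC=-20
Event 21 (EXEC): [IRQ1] PC=2: IRET -> resume MAIN at PC=4 (depth now 0)
Event 22 (EXEC): [MAIN] PC=4: DEC 2 -> ACC=-22
Event 23 (EXEC): [MAIN] PC=5: HALT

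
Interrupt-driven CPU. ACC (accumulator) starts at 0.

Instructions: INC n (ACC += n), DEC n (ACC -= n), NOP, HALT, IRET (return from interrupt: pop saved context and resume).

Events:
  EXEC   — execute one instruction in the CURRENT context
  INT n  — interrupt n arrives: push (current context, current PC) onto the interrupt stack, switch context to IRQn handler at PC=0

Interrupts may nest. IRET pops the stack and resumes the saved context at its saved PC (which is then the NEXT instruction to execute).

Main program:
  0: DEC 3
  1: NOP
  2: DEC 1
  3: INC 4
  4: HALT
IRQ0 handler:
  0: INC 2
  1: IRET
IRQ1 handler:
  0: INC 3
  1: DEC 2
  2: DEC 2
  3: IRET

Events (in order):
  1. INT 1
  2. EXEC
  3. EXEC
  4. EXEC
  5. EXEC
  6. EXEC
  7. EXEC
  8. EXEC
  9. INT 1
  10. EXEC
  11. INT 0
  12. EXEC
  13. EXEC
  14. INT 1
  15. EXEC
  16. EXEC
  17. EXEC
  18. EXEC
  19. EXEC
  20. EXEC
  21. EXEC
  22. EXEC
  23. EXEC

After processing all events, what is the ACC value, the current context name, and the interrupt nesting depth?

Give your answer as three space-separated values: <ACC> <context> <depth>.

Event 1 (INT 1): INT 1 arrives: push (MAIN, PC=0), enter IRQ1 at PC=0 (depth now 1)
Event 2 (EXEC): [IRQ1] PC=0: INC 3 -> ACC=3
Event 3 (EXEC): [IRQ1] PC=1: DEC 2 -> ACC=1
Event 4 (EXEC): [IRQ1] PC=2: DEC 2 -> ACC=-1
Event 5 (EXEC): [IRQ1] PC=3: IRET -> resume MAIN at PC=0 (depth now 0)
Event 6 (EXEC): [MAIN] PC=0: DEC 3 -> ACC=-4
Event 7 (EXEC): [MAIN] PC=1: NOP
Event 8 (EXEC): [MAIN] PC=2: DEC 1 -> ACC=-5
Event 9 (INT 1): INT 1 arrives: push (MAIN, PC=3), enter IRQ1 at PC=0 (depth now 1)
Event 10 (EXEC): [IRQ1] PC=0: INC 3 -> ACC=-2
Event 11 (INT 0): INT 0 arrives: push (IRQ1, PC=1), enter IRQ0 at PC=0 (depth now 2)
Event 12 (EXEC): [IRQ0] PC=0: INC 2 -> ACC=0
Event 13 (EXEC): [IRQ0] PC=1: IRET -> resume IRQ1 at PC=1 (depth now 1)
Event 14 (INT 1): INT 1 arrives: push (IRQ1, PC=1), enter IRQ1 at PC=0 (depth now 2)
Event 15 (EXEC): [IRQ1] PC=0: INC 3 -> ACC=3
Event 16 (EXEC): [IRQ1] PC=1: DEC 2 -> ACC=1
Event 17 (EXEC): [IRQ1] PC=2: DEC 2 -> ACC=-1
Event 18 (EXEC): [IRQ1] PC=3: IRET -> resume IRQ1 at PC=1 (depth now 1)
Event 19 (EXEC): [IRQ1] PC=1: DEC 2 -> ACC=-3
Event 20 (EXEC): [IRQ1] PC=2: DEC 2 -> ACC=-5
Event 21 (EXEC): [IRQ1] PC=3: IRET -> resume MAIN at PC=3 (depth now 0)
Event 22 (EXEC): [MAIN] PC=3: INC 4 -> ACC=-1
Event 23 (EXEC): [MAIN] PC=4: HALT

Answer: -1 MAIN 0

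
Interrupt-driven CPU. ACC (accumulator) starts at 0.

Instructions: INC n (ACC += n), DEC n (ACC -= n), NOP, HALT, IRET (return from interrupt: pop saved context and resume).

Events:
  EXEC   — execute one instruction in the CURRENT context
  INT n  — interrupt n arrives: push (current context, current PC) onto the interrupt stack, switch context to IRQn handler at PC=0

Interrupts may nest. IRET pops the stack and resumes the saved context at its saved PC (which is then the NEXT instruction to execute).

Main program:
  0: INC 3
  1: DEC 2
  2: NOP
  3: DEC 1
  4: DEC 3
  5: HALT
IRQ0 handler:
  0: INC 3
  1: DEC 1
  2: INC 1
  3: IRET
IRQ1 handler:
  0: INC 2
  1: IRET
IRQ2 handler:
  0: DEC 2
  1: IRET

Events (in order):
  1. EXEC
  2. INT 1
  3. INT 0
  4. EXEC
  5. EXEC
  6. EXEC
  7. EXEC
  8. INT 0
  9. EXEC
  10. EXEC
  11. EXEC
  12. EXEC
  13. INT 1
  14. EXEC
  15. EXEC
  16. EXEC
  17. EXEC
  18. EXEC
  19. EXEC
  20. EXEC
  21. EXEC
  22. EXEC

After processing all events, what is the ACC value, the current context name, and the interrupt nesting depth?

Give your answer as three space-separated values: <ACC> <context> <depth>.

Answer: 7 MAIN 0

Derivation:
Event 1 (EXEC): [MAIN] PC=0: INC 3 -> ACC=3
Event 2 (INT 1): INT 1 arrives: push (MAIN, PC=1), enter IRQ1 at PC=0 (depth now 1)
Event 3 (INT 0): INT 0 arrives: push (IRQ1, PC=0), enter IRQ0 at PC=0 (depth now 2)
Event 4 (EXEC): [IRQ0] PC=0: INC 3 -> ACC=6
Event 5 (EXEC): [IRQ0] PC=1: DEC 1 -> ACC=5
Event 6 (EXEC): [IRQ0] PC=2: INC 1 -> ACC=6
Event 7 (EXEC): [IRQ0] PC=3: IRET -> resume IRQ1 at PC=0 (depth now 1)
Event 8 (INT 0): INT 0 arrives: push (IRQ1, PC=0), enter IRQ0 at PC=0 (depth now 2)
Event 9 (EXEC): [IRQ0] PC=0: INC 3 -> ACC=9
Event 10 (EXEC): [IRQ0] PC=1: DEC 1 -> ACC=8
Event 11 (EXEC): [IRQ0] PC=2: INC 1 -> ACC=9
Event 12 (EXEC): [IRQ0] PC=3: IRET -> resume IRQ1 at PC=0 (depth now 1)
Event 13 (INT 1): INT 1 arrives: push (IRQ1, PC=0), enter IRQ1 at PC=0 (depth now 2)
Event 14 (EXEC): [IRQ1] PC=0: INC 2 -> ACC=11
Event 15 (EXEC): [IRQ1] PC=1: IRET -> resume IRQ1 at PC=0 (depth now 1)
Event 16 (EXEC): [IRQ1] PC=0: INC 2 -> ACC=13
Event 17 (EXEC): [IRQ1] PC=1: IRET -> resume MAIN at PC=1 (depth now 0)
Event 18 (EXEC): [MAIN] PC=1: DEC 2 -> ACC=11
Event 19 (EXEC): [MAIN] PC=2: NOP
Event 20 (EXEC): [MAIN] PC=3: DEC 1 -> ACC=10
Event 21 (EXEC): [MAIN] PC=4: DEC 3 -> ACC=7
Event 22 (EXEC): [MAIN] PC=5: HALT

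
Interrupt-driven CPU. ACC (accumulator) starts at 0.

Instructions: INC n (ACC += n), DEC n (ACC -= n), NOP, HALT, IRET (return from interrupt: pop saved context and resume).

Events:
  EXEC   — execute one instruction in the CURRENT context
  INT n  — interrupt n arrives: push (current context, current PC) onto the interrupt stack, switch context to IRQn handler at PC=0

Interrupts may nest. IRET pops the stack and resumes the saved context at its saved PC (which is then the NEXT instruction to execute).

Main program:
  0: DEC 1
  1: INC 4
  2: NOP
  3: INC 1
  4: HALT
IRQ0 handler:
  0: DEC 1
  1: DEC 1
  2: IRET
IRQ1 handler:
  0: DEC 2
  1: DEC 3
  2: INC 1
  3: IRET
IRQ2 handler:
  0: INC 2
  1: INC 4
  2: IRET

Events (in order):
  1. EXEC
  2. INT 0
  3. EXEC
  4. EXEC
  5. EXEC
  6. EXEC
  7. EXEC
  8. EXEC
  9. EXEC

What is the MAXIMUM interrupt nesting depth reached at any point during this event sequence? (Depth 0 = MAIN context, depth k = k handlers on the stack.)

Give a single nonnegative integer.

Event 1 (EXEC): [MAIN] PC=0: DEC 1 -> ACC=-1 [depth=0]
Event 2 (INT 0): INT 0 arrives: push (MAIN, PC=1), enter IRQ0 at PC=0 (depth now 1) [depth=1]
Event 3 (EXEC): [IRQ0] PC=0: DEC 1 -> ACC=-2 [depth=1]
Event 4 (EXEC): [IRQ0] PC=1: DEC 1 -> ACC=-3 [depth=1]
Event 5 (EXEC): [IRQ0] PC=2: IRET -> resume MAIN at PC=1 (depth now 0) [depth=0]
Event 6 (EXEC): [MAIN] PC=1: INC 4 -> ACC=1 [depth=0]
Event 7 (EXEC): [MAIN] PC=2: NOP [depth=0]
Event 8 (EXEC): [MAIN] PC=3: INC 1 -> ACC=2 [depth=0]
Event 9 (EXEC): [MAIN] PC=4: HALT [depth=0]
Max depth observed: 1

Answer: 1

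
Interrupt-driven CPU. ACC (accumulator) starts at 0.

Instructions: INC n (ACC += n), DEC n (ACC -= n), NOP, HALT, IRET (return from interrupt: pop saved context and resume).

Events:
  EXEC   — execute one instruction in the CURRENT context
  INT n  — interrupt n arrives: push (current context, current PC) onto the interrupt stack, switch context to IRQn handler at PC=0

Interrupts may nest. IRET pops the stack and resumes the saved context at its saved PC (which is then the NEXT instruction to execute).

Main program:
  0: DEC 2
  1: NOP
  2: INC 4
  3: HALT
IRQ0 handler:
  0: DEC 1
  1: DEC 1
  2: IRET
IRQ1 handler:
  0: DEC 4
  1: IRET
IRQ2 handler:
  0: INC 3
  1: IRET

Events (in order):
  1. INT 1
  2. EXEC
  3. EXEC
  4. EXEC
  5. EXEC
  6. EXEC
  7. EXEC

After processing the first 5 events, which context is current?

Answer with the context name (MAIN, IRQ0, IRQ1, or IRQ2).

Event 1 (INT 1): INT 1 arrives: push (MAIN, PC=0), enter IRQ1 at PC=0 (depth now 1)
Event 2 (EXEC): [IRQ1] PC=0: DEC 4 -> ACC=-4
Event 3 (EXEC): [IRQ1] PC=1: IRET -> resume MAIN at PC=0 (depth now 0)
Event 4 (EXEC): [MAIN] PC=0: DEC 2 -> ACC=-6
Event 5 (EXEC): [MAIN] PC=1: NOP

Answer: MAIN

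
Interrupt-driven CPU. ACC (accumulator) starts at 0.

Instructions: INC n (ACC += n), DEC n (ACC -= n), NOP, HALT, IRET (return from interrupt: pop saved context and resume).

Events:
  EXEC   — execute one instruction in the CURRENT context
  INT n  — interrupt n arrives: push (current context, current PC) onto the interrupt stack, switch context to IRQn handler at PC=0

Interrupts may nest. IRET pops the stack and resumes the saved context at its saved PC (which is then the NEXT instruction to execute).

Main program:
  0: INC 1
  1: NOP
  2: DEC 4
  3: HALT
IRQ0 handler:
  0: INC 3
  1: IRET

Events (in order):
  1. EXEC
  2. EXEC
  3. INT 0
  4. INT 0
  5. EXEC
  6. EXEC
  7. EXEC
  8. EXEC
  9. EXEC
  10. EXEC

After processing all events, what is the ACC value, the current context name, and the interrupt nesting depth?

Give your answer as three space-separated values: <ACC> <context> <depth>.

Answer: 3 MAIN 0

Derivation:
Event 1 (EXEC): [MAIN] PC=0: INC 1 -> ACC=1
Event 2 (EXEC): [MAIN] PC=1: NOP
Event 3 (INT 0): INT 0 arrives: push (MAIN, PC=2), enter IRQ0 at PC=0 (depth now 1)
Event 4 (INT 0): INT 0 arrives: push (IRQ0, PC=0), enter IRQ0 at PC=0 (depth now 2)
Event 5 (EXEC): [IRQ0] PC=0: INC 3 -> ACC=4
Event 6 (EXEC): [IRQ0] PC=1: IRET -> resume IRQ0 at PC=0 (depth now 1)
Event 7 (EXEC): [IRQ0] PC=0: INC 3 -> ACC=7
Event 8 (EXEC): [IRQ0] PC=1: IRET -> resume MAIN at PC=2 (depth now 0)
Event 9 (EXEC): [MAIN] PC=2: DEC 4 -> ACC=3
Event 10 (EXEC): [MAIN] PC=3: HALT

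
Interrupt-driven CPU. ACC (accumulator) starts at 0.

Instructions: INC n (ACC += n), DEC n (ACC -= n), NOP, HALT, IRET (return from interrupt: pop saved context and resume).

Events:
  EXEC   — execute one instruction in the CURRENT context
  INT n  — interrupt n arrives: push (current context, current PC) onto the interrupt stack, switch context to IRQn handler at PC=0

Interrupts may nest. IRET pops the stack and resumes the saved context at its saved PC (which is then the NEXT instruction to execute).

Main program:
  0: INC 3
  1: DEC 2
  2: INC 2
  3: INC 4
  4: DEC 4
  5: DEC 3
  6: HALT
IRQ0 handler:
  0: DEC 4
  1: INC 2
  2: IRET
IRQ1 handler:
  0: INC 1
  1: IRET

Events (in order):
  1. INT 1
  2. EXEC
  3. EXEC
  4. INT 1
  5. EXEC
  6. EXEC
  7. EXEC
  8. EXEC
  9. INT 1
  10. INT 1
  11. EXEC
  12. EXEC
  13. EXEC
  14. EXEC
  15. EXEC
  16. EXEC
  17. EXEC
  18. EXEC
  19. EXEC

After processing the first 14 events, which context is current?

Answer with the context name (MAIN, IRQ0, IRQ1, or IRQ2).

Event 1 (INT 1): INT 1 arrives: push (MAIN, PC=0), enter IRQ1 at PC=0 (depth now 1)
Event 2 (EXEC): [IRQ1] PC=0: INC 1 -> ACC=1
Event 3 (EXEC): [IRQ1] PC=1: IRET -> resume MAIN at PC=0 (depth now 0)
Event 4 (INT 1): INT 1 arrives: push (MAIN, PC=0), enter IRQ1 at PC=0 (depth now 1)
Event 5 (EXEC): [IRQ1] PC=0: INC 1 -> ACC=2
Event 6 (EXEC): [IRQ1] PC=1: IRET -> resume MAIN at PC=0 (depth now 0)
Event 7 (EXEC): [MAIN] PC=0: INC 3 -> ACC=5
Event 8 (EXEC): [MAIN] PC=1: DEC 2 -> ACC=3
Event 9 (INT 1): INT 1 arrives: push (MAIN, PC=2), enter IRQ1 at PC=0 (depth now 1)
Event 10 (INT 1): INT 1 arrives: push (IRQ1, PC=0), enter IRQ1 at PC=0 (depth now 2)
Event 11 (EXEC): [IRQ1] PC=0: INC 1 -> ACC=4
Event 12 (EXEC): [IRQ1] PC=1: IRET -> resume IRQ1 at PC=0 (depth now 1)
Event 13 (EXEC): [IRQ1] PC=0: INC 1 -> ACC=5
Event 14 (EXEC): [IRQ1] PC=1: IRET -> resume MAIN at PC=2 (depth now 0)

Answer: MAIN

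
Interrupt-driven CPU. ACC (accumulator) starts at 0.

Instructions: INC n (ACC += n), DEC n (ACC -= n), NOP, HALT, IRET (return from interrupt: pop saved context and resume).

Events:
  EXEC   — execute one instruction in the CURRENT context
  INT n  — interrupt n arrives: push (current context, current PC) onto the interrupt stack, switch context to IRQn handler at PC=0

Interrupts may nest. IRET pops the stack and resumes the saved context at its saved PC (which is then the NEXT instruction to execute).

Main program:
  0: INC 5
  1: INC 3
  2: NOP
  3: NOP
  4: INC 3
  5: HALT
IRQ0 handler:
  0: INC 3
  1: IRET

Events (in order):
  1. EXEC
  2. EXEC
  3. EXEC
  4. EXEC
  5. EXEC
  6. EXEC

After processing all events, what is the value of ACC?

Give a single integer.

Answer: 11

Derivation:
Event 1 (EXEC): [MAIN] PC=0: INC 5 -> ACC=5
Event 2 (EXEC): [MAIN] PC=1: INC 3 -> ACC=8
Event 3 (EXEC): [MAIN] PC=2: NOP
Event 4 (EXEC): [MAIN] PC=3: NOP
Event 5 (EXEC): [MAIN] PC=4: INC 3 -> ACC=11
Event 6 (EXEC): [MAIN] PC=5: HALT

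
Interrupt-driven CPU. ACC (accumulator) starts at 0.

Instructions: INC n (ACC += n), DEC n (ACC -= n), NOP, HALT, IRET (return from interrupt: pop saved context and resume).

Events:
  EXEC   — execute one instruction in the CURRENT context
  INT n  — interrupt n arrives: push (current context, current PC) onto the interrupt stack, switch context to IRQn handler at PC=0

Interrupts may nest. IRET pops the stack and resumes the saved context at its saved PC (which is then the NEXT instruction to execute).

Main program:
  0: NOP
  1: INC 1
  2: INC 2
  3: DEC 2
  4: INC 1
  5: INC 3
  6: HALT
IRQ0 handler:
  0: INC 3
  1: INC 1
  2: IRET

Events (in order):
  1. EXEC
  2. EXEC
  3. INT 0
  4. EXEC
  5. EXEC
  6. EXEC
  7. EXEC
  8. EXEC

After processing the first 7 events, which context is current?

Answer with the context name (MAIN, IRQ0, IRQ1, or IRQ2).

Event 1 (EXEC): [MAIN] PC=0: NOP
Event 2 (EXEC): [MAIN] PC=1: INC 1 -> ACC=1
Event 3 (INT 0): INT 0 arrives: push (MAIN, PC=2), enter IRQ0 at PC=0 (depth now 1)
Event 4 (EXEC): [IRQ0] PC=0: INC 3 -> ACC=4
Event 5 (EXEC): [IRQ0] PC=1: INC 1 -> ACC=5
Event 6 (EXEC): [IRQ0] PC=2: IRET -> resume MAIN at PC=2 (depth now 0)
Event 7 (EXEC): [MAIN] PC=2: INC 2 -> ACC=7

Answer: MAIN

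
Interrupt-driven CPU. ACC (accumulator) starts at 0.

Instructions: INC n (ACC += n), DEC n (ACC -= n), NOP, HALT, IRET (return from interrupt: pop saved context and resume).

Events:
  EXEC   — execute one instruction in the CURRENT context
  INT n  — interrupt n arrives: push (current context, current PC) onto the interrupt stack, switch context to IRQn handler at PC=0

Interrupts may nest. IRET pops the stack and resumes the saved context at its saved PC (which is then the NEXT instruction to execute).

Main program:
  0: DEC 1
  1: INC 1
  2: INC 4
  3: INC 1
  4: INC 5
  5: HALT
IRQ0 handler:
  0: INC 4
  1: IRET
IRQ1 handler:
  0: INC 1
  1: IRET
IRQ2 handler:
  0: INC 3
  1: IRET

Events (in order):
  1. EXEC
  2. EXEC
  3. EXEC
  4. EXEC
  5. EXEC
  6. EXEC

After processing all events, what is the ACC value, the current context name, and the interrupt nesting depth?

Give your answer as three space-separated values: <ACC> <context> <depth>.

Event 1 (EXEC): [MAIN] PC=0: DEC 1 -> ACC=-1
Event 2 (EXEC): [MAIN] PC=1: INC 1 -> ACC=0
Event 3 (EXEC): [MAIN] PC=2: INC 4 -> ACC=4
Event 4 (EXEC): [MAIN] PC=3: INC 1 -> ACC=5
Event 5 (EXEC): [MAIN] PC=4: INC 5 -> ACC=10
Event 6 (EXEC): [MAIN] PC=5: HALT

Answer: 10 MAIN 0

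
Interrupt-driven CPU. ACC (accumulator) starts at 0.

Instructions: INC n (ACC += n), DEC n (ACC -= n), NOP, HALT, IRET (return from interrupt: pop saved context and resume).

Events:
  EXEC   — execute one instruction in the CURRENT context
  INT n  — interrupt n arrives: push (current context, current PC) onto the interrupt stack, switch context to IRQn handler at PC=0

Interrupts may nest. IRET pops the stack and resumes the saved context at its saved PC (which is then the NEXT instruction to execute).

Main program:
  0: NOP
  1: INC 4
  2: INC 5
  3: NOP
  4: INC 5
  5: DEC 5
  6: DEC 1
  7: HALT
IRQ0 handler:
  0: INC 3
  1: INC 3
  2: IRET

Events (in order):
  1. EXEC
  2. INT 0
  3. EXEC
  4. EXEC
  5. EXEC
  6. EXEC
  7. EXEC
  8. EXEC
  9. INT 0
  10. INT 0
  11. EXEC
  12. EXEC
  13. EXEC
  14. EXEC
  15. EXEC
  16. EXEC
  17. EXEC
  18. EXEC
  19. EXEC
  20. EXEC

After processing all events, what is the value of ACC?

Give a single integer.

Answer: 26

Derivation:
Event 1 (EXEC): [MAIN] PC=0: NOP
Event 2 (INT 0): INT 0 arrives: push (MAIN, PC=1), enter IRQ0 at PC=0 (depth now 1)
Event 3 (EXEC): [IRQ0] PC=0: INC 3 -> ACC=3
Event 4 (EXEC): [IRQ0] PC=1: INC 3 -> ACC=6
Event 5 (EXEC): [IRQ0] PC=2: IRET -> resume MAIN at PC=1 (depth now 0)
Event 6 (EXEC): [MAIN] PC=1: INC 4 -> ACC=10
Event 7 (EXEC): [MAIN] PC=2: INC 5 -> ACC=15
Event 8 (EXEC): [MAIN] PC=3: NOP
Event 9 (INT 0): INT 0 arrives: push (MAIN, PC=4), enter IRQ0 at PC=0 (depth now 1)
Event 10 (INT 0): INT 0 arrives: push (IRQ0, PC=0), enter IRQ0 at PC=0 (depth now 2)
Event 11 (EXEC): [IRQ0] PC=0: INC 3 -> ACC=18
Event 12 (EXEC): [IRQ0] PC=1: INC 3 -> ACC=21
Event 13 (EXEC): [IRQ0] PC=2: IRET -> resume IRQ0 at PC=0 (depth now 1)
Event 14 (EXEC): [IRQ0] PC=0: INC 3 -> ACC=24
Event 15 (EXEC): [IRQ0] PC=1: INC 3 -> ACC=27
Event 16 (EXEC): [IRQ0] PC=2: IRET -> resume MAIN at PC=4 (depth now 0)
Event 17 (EXEC): [MAIN] PC=4: INC 5 -> ACC=32
Event 18 (EXEC): [MAIN] PC=5: DEC 5 -> ACC=27
Event 19 (EXEC): [MAIN] PC=6: DEC 1 -> ACC=26
Event 20 (EXEC): [MAIN] PC=7: HALT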